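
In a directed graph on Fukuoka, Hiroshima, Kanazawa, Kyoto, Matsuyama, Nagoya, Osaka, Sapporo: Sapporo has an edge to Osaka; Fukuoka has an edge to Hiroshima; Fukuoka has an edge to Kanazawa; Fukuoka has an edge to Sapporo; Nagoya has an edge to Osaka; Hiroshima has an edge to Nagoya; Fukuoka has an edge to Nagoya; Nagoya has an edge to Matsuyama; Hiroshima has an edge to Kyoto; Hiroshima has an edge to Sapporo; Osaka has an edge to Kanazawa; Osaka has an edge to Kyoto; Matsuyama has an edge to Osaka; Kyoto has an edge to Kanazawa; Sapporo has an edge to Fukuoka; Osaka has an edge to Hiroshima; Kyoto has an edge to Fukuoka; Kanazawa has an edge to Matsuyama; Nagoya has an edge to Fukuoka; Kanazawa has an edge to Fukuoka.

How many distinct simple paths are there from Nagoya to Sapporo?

21

Nagoya→Fukuoka→Hiroshima→Sapporo
Nagoya→Fukuoka→Kanazawa→Matsuyama→Osaka→Hiroshima→Sapporo
Nagoya→Fukuoka→Sapporo
Nagoya→Matsuyama→Osaka→Hiroshima→Kyoto→Fukuoka→Sapporo
Nagoya→Matsuyama→Osaka→Hiroshima→Kyoto→Kanazawa→Fukuoka→Sapporo
Nagoya→Matsuyama→Osaka→Hiroshima→Sapporo
Nagoya→Matsuyama→Osaka→Kanazawa→Fukuoka→Hiroshima→Sapporo
Nagoya→Matsuyama→Osaka→Kanazawa→Fukuoka→Sapporo
... and 13 more.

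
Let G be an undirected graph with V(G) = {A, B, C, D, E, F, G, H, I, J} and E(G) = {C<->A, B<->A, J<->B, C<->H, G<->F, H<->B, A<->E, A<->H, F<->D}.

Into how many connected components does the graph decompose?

From A: component {A, B, C, E, H, J}.
From D: component {D, F, G}.
From I: component {I}.
That's 3 components.

3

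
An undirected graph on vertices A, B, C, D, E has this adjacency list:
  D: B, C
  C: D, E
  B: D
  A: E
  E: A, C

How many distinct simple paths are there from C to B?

1

C–D–B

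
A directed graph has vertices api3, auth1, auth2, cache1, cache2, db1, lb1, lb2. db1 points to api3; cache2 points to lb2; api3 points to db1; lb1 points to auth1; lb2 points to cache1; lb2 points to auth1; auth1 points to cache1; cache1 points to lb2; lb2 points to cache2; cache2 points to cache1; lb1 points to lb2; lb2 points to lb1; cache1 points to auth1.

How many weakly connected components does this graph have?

3

From api3: component {api3, db1}.
From auth1: component {auth1, cache1, cache2, lb1, lb2}.
From auth2: component {auth2}.
That's 3 components.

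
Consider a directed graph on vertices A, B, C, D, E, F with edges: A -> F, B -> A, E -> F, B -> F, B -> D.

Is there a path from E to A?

Explore from E.
Distance 1: reach F.
The search from E is exhausted; no directed path reaches A.

No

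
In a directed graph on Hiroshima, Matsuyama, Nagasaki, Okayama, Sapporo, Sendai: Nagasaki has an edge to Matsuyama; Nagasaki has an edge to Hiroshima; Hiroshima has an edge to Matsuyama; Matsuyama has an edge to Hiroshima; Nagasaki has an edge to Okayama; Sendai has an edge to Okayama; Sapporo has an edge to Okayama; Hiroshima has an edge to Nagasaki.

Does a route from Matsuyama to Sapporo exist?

Explore from Matsuyama.
Distance 1: reach Hiroshima.
Distance 2: reach Nagasaki.
Distance 3: reach Okayama.
The search from Matsuyama is exhausted; no directed path reaches Sapporo.

No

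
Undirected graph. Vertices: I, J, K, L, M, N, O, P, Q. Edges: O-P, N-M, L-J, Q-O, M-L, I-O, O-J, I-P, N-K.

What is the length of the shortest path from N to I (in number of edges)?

5

Distance 0: N.
Distance 1: K, M.
Distance 2: L.
Distance 3: J.
Distance 4: O.
Distance 5: I, P, Q — contains I.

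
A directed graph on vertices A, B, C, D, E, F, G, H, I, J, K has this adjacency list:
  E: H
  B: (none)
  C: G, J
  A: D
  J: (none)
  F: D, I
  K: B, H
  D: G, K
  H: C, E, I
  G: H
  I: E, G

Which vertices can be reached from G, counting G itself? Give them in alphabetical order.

Start at G.
Its neighbours: H.
Then their neighbours: C, E, I.
Then next layer: J.
Nothing further is reachable.

C, E, G, H, I, J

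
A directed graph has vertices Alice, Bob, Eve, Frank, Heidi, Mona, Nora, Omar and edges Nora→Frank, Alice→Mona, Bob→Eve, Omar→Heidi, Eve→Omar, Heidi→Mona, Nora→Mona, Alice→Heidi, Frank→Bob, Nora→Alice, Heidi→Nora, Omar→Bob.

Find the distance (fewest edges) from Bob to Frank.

Distance 0: Bob.
Distance 1: Eve.
Distance 2: Omar.
Distance 3: Heidi.
Distance 4: Mona, Nora.
Distance 5: Alice, Frank — contains Frank.

5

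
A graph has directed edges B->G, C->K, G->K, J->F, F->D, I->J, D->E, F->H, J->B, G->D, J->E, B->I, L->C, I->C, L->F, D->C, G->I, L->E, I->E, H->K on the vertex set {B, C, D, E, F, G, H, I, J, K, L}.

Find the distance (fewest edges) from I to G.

3

Distance 0: I.
Distance 1: C, E, J.
Distance 2: B, F, K.
Distance 3: D, G, H — contains G.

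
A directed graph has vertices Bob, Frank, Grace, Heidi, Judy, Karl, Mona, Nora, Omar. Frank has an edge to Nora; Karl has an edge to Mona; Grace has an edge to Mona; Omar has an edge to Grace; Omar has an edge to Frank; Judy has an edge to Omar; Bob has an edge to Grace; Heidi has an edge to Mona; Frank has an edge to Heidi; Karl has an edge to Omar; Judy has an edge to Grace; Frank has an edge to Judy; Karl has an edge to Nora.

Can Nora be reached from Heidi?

Explore from Heidi.
Distance 1: reach Mona.
The search from Heidi is exhausted; no directed path reaches Nora.

No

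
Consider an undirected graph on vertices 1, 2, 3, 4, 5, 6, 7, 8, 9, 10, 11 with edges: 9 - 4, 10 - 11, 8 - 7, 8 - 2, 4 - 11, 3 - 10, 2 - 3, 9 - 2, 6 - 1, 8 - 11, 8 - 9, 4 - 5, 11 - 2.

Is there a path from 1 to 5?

Explore from 1.
Distance 1: reach 6.
The search is exhausted without reaching 5; it lies in a different component.

No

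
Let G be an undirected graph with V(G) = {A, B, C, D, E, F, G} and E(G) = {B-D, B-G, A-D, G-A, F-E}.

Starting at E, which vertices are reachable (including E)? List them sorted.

Start at E.
Its neighbours: F.
Nothing further is reachable.

E, F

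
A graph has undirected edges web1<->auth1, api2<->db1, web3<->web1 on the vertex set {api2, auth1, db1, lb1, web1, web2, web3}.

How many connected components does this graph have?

From api2: component {api2, db1}.
From auth1: component {auth1, web1, web3}.
From lb1: component {lb1}.
From web2: component {web2}.
That's 4 components.

4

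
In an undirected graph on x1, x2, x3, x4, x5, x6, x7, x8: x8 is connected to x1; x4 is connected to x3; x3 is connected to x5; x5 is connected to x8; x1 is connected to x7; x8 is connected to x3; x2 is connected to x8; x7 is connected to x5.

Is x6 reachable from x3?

No

Explore from x3.
Distance 1: reach x4, x5, x8.
Distance 2: reach x1, x2, x7.
The search is exhausted without reaching x6; it lies in a different component.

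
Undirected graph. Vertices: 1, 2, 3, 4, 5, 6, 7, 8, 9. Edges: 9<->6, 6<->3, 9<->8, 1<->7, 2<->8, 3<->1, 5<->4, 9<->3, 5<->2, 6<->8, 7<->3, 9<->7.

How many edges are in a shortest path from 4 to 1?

Distance 0: 4.
Distance 1: 5.
Distance 2: 2.
Distance 3: 8.
Distance 4: 6, 9.
Distance 5: 3, 7.
Distance 6: 1 — contains 1.

6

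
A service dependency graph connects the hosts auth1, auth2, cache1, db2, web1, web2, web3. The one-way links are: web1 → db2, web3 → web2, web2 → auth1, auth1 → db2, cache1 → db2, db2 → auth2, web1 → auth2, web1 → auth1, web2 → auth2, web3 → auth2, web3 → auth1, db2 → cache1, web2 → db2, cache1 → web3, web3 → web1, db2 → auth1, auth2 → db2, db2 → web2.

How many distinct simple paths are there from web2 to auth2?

web2→auth1→db2→auth2
web2→auth1→db2→cache1→web3→auth2
web2→auth1→db2→cache1→web3→web1→auth2
web2→auth2
web2→db2→auth2
web2→db2→cache1→web3→auth2
web2→db2→cache1→web3→web1→auth2

7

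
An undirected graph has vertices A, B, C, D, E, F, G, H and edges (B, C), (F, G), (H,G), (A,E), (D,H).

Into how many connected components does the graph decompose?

From A: component {A, E}.
From B: component {B, C}.
From D: component {D, F, G, H}.
That's 3 components.

3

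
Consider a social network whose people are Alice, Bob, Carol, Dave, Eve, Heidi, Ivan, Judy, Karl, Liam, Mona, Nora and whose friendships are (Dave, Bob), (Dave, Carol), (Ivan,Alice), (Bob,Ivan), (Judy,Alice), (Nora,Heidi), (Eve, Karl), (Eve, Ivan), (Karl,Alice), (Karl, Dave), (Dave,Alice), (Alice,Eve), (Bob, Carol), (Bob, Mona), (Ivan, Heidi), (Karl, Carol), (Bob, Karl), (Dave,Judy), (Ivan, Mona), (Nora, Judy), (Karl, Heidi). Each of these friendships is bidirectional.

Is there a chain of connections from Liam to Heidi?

No

Liam has no edges, so nothing is reachable from it.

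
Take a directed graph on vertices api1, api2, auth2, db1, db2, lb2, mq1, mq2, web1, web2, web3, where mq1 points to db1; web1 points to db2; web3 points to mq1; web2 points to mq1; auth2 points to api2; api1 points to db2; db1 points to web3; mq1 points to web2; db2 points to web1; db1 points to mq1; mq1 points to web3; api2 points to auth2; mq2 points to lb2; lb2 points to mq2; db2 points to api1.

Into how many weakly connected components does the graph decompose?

From api1: component {api1, db2, web1}.
From api2: component {api2, auth2}.
From db1: component {db1, mq1, web2, web3}.
From lb2: component {lb2, mq2}.
That's 4 components.

4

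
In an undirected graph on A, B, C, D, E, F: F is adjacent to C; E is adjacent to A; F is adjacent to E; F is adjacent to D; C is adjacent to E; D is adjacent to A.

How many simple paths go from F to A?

3

F–C–E–A
F–D–A
F–E–A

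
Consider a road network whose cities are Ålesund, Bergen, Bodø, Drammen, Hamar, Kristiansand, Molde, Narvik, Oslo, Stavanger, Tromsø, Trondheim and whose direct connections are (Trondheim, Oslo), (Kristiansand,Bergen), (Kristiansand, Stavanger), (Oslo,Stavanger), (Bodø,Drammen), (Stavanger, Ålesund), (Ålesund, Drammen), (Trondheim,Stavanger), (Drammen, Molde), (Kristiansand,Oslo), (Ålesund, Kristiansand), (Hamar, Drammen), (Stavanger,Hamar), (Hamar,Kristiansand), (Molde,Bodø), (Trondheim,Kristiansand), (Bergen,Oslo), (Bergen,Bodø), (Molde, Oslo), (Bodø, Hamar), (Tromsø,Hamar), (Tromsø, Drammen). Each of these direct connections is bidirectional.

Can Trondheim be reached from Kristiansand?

Yes

Explore from Kristiansand.
Distance 1: reach Ålesund, Bergen, Hamar, Oslo, Stavanger, Trondheim.
Found Trondheim.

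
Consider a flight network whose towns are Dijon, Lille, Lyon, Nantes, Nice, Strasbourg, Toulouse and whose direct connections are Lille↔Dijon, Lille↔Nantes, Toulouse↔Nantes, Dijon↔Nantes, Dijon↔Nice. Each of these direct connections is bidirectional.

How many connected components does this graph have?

From Dijon: component {Dijon, Lille, Nantes, Nice, Toulouse}.
From Lyon: component {Lyon}.
From Strasbourg: component {Strasbourg}.
That's 3 components.

3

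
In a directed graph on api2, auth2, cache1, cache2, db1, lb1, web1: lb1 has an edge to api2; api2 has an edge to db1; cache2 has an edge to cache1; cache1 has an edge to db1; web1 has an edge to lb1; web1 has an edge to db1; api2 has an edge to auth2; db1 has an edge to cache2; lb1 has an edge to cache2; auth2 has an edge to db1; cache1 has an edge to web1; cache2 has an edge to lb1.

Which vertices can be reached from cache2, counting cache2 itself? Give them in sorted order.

api2, auth2, cache1, cache2, db1, lb1, web1

Start at cache2.
Its neighbours: cache1, lb1.
Then their neighbours: api2, db1, web1.
Then next layer: auth2.
Every vertex is now reached.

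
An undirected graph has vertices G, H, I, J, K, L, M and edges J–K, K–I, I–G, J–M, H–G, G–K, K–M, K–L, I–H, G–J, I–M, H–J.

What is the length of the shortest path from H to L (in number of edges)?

3

Distance 0: H.
Distance 1: G, I, J.
Distance 2: K, M.
Distance 3: L — contains L.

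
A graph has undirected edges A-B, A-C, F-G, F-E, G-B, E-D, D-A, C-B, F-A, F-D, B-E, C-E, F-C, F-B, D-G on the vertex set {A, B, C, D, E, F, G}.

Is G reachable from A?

Explore from A.
Distance 1: reach B, C, D, F.
Distance 2: reach E, G.
Found G.

Yes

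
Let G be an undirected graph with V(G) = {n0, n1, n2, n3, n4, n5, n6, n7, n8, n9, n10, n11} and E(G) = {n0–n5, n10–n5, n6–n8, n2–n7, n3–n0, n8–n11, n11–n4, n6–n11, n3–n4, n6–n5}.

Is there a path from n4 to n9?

No

Explore from n4.
Distance 1: reach n3, n11.
Distance 2: reach n0, n6, n8.
Distance 3: reach n5.
Distance 4: reach n10.
The search is exhausted without reaching n9; it lies in a different component.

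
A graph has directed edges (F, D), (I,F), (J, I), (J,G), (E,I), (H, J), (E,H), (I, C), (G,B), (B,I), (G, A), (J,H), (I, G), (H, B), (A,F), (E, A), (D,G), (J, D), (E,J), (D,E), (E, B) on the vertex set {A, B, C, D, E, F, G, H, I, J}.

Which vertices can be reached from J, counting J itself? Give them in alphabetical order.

Start at J.
Its neighbours: D, G, H, I.
Then their neighbours: A, B, C, E, F.
Every vertex is now reached.

A, B, C, D, E, F, G, H, I, J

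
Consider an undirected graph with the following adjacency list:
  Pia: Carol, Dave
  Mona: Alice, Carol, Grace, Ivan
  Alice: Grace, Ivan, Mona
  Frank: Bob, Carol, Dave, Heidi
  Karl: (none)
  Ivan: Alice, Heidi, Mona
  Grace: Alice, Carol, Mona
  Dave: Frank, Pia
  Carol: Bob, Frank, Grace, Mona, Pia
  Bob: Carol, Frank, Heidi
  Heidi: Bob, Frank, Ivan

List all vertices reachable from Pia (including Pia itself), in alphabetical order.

Alice, Bob, Carol, Dave, Frank, Grace, Heidi, Ivan, Mona, Pia

Start at Pia.
Its neighbours: Carol, Dave.
Then their neighbours: Bob, Frank, Grace, Mona.
Then next layer: Alice, Heidi, Ivan.
Nothing further is reachable.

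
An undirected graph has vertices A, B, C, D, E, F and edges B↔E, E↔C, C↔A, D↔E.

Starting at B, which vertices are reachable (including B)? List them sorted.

A, B, C, D, E

Start at B.
Its neighbours: E.
Then their neighbours: C, D.
Then next layer: A.
Nothing further is reachable.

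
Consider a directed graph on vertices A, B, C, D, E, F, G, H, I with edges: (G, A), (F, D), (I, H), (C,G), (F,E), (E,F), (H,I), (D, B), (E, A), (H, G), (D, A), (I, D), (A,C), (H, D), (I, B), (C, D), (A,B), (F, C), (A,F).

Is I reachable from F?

No

Explore from F.
Distance 1: reach C, D, E.
Distance 2: reach A, B, G.
The search from F is exhausted; no directed path reaches I.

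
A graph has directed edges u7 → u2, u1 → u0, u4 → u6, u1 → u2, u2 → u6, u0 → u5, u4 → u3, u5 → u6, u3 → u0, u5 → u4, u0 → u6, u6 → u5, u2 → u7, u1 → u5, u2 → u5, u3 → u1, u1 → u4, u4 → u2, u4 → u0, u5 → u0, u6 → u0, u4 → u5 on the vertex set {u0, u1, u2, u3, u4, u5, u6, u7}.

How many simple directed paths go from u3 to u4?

9

u3→u0→u5→u4
u3→u0→u6→u5→u4
u3→u1→u0→u5→u4
u3→u1→u0→u6→u5→u4
u3→u1→u2→u5→u4
u3→u1→u2→u6→u0→u5→u4
u3→u1→u2→u6→u5→u4
u3→u1→u4
u3→u1→u5→u4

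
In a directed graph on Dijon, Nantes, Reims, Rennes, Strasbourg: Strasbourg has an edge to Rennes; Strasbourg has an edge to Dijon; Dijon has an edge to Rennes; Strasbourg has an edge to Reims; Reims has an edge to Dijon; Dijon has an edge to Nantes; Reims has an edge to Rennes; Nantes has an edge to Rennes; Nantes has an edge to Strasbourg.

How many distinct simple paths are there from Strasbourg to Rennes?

Strasbourg→Dijon→Nantes→Rennes
Strasbourg→Dijon→Rennes
Strasbourg→Reims→Dijon→Nantes→Rennes
Strasbourg→Reims→Dijon→Rennes
Strasbourg→Reims→Rennes
Strasbourg→Rennes

6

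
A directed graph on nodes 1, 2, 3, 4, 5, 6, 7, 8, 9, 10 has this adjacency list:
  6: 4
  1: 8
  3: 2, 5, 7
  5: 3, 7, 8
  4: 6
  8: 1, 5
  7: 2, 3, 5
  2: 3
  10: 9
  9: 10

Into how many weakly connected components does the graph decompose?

From 1: component {1, 2, 3, 5, 7, 8}.
From 4: component {4, 6}.
From 9: component {9, 10}.
That's 3 components.

3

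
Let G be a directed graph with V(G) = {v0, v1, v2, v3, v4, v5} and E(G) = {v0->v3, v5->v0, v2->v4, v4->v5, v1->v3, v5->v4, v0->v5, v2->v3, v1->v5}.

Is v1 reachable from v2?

Explore from v2.
Distance 1: reach v3, v4.
Distance 2: reach v5.
Distance 3: reach v0.
The search from v2 is exhausted; no directed path reaches v1.

No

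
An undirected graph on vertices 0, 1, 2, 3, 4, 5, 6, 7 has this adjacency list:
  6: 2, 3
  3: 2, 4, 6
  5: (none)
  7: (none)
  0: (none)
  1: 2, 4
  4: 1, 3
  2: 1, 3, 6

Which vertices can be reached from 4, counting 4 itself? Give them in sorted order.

1, 2, 3, 4, 6

Start at 4.
Its neighbours: 1, 3.
Then their neighbours: 2, 6.
Nothing further is reachable.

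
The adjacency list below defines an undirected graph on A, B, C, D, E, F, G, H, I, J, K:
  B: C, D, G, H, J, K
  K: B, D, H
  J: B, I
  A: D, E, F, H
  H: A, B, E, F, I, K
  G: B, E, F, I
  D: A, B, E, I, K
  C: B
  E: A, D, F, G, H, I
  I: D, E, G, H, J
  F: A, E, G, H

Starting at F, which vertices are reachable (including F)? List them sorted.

Start at F.
Its neighbours: A, E, G, H.
Then their neighbours: B, D, I, K.
Then next layer: C, J.
Every vertex is now reached.

A, B, C, D, E, F, G, H, I, J, K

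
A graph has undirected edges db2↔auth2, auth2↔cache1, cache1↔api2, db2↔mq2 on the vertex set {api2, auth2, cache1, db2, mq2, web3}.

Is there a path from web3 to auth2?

web3 has no edges, so nothing is reachable from it.

No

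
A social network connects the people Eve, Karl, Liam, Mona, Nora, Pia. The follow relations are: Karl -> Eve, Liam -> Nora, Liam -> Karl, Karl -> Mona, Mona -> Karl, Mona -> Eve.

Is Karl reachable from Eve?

Eve has no outgoing edges, so nothing is reachable from it.

No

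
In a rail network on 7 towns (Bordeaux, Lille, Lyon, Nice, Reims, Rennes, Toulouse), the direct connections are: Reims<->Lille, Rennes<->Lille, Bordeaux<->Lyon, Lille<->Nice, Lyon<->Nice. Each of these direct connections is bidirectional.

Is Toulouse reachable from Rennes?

No

Explore from Rennes.
Distance 1: reach Lille.
Distance 2: reach Nice, Reims.
Distance 3: reach Lyon.
Distance 4: reach Bordeaux.
The search is exhausted without reaching Toulouse; it lies in a different component.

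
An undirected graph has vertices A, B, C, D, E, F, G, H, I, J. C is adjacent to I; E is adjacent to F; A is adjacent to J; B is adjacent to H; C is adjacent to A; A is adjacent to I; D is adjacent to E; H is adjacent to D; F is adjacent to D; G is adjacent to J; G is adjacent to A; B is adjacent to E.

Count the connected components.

2

From A: component {A, C, G, I, J}.
From B: component {B, D, E, F, H}.
That's 2 components.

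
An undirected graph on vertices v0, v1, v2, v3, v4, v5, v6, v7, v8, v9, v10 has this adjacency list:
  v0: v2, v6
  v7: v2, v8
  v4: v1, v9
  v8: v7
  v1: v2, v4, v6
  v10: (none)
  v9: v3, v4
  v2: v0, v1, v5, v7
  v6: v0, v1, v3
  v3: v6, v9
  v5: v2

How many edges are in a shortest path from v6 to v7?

3

Distance 0: v6.
Distance 1: v0, v1, v3.
Distance 2: v2, v4, v9.
Distance 3: v5, v7 — contains v7.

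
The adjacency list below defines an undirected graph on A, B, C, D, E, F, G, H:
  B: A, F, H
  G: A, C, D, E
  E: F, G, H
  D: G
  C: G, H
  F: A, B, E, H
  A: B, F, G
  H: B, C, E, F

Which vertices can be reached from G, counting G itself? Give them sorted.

A, B, C, D, E, F, G, H

Start at G.
Its neighbours: A, C, D, E.
Then their neighbours: B, F, H.
Every vertex is now reached.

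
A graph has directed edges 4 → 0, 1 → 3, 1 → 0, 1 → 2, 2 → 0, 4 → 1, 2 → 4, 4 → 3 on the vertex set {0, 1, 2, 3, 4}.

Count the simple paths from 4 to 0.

4→0
4→1→0
4→1→2→0

3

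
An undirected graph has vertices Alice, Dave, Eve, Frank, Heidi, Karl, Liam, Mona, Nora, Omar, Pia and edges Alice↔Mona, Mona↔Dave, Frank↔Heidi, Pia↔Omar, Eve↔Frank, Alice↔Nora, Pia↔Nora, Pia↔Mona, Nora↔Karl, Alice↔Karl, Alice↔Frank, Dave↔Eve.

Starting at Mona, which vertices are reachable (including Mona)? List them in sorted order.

Start at Mona.
Its neighbours: Alice, Dave, Pia.
Then their neighbours: Eve, Frank, Karl, Nora, Omar.
Then next layer: Heidi.
Nothing further is reachable.

Alice, Dave, Eve, Frank, Heidi, Karl, Mona, Nora, Omar, Pia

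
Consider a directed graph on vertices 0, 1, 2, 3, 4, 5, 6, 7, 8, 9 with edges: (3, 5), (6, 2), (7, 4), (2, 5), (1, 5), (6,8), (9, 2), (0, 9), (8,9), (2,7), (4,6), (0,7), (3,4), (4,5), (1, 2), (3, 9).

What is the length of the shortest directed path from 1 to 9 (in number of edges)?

6

Distance 0: 1.
Distance 1: 2, 5.
Distance 2: 7.
Distance 3: 4.
Distance 4: 6.
Distance 5: 8.
Distance 6: 9 — contains 9.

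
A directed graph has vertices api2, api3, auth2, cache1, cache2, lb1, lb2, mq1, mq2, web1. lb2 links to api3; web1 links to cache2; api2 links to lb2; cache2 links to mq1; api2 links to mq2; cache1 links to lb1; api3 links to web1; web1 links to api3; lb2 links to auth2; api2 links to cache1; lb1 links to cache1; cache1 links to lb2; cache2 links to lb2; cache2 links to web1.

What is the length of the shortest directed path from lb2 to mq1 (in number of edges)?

Distance 0: lb2.
Distance 1: api3, auth2.
Distance 2: web1.
Distance 3: cache2.
Distance 4: mq1 — contains mq1.

4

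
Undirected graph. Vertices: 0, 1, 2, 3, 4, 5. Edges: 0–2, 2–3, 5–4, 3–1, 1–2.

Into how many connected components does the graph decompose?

From 0: component {0, 1, 2, 3}.
From 4: component {4, 5}.
That's 2 components.

2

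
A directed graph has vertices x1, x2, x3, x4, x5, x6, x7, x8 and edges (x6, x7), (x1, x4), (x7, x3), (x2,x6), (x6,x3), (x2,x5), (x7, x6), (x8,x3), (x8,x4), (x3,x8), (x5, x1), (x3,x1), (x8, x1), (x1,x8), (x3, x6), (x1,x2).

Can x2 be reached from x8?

Explore from x8.
Distance 1: reach x1, x3, x4.
Distance 2: reach x2, x6.
Found x2.

Yes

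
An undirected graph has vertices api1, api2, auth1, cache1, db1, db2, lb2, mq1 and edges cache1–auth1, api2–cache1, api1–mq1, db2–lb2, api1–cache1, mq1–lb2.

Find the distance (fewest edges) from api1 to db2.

3

Distance 0: api1.
Distance 1: cache1, mq1.
Distance 2: api2, auth1, lb2.
Distance 3: db2 — contains db2.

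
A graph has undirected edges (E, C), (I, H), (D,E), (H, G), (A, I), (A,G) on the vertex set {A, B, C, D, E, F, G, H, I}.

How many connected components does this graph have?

4

From A: component {A, G, H, I}.
From B: component {B}.
From C: component {C, D, E}.
From F: component {F}.
That's 4 components.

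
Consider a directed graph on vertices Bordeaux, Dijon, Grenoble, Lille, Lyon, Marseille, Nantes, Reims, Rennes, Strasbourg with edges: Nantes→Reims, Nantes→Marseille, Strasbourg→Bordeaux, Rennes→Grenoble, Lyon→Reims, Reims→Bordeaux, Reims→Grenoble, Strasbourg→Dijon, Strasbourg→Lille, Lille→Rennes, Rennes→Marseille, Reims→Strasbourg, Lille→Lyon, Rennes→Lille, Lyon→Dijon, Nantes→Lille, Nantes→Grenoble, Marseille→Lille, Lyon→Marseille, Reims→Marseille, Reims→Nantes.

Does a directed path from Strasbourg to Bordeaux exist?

Explore from Strasbourg.
Distance 1: reach Bordeaux, Dijon, Lille.
Found Bordeaux.

Yes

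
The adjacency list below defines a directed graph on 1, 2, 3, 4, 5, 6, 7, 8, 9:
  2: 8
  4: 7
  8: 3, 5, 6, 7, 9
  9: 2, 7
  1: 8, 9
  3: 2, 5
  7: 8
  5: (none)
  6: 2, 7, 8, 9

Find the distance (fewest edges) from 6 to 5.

2

Distance 0: 6.
Distance 1: 2, 7, 8, 9.
Distance 2: 3, 5 — contains 5.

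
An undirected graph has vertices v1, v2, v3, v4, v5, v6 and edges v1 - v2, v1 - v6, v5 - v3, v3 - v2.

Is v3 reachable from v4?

No

v4 has no edges, so nothing is reachable from it.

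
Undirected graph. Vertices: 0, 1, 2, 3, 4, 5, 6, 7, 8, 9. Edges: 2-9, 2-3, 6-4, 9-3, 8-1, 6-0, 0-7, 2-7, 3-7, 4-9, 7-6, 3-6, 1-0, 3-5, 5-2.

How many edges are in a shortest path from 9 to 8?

5

Distance 0: 9.
Distance 1: 2, 3, 4.
Distance 2: 5, 6, 7.
Distance 3: 0.
Distance 4: 1.
Distance 5: 8 — contains 8.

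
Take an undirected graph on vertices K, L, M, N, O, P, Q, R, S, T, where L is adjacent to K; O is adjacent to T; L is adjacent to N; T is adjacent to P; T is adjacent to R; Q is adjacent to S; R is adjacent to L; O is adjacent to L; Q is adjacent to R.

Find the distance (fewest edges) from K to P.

Distance 0: K.
Distance 1: L.
Distance 2: N, O, R.
Distance 3: Q, T.
Distance 4: P, S — contains P.

4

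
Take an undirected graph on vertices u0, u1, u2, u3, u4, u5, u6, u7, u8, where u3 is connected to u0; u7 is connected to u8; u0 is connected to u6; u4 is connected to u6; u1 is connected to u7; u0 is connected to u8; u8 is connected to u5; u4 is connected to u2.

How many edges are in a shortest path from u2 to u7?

Distance 0: u2.
Distance 1: u4.
Distance 2: u6.
Distance 3: u0.
Distance 4: u3, u8.
Distance 5: u5, u7 — contains u7.

5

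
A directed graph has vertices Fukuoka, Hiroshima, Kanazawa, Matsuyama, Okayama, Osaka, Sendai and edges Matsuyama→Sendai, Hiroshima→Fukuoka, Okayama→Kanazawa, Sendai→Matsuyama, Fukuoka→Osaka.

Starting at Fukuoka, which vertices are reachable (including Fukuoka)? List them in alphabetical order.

Start at Fukuoka.
Its neighbours: Osaka.
Nothing further is reachable.

Fukuoka, Osaka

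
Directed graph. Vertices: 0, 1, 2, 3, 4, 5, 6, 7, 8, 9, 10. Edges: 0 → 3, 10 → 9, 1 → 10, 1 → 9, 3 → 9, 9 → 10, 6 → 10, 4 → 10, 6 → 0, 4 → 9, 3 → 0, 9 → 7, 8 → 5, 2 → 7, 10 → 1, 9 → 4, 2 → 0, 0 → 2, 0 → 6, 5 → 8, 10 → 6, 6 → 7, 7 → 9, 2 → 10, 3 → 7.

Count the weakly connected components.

From 0: component {0, 1, 2, 3, 4, 6, 7, 9, 10}.
From 5: component {5, 8}.
That's 2 components.

2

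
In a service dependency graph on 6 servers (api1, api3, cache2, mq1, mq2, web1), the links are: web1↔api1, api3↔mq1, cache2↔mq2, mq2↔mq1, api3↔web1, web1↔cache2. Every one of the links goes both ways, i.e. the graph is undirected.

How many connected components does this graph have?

From api1: component {api1, api3, cache2, mq1, mq2, web1}.
That's 1 component.

1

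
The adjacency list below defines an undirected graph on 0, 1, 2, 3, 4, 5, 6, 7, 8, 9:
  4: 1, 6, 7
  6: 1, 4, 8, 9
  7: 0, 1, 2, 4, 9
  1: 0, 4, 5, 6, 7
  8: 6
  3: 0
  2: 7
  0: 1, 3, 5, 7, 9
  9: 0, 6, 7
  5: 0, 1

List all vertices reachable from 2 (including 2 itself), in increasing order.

0, 1, 2, 3, 4, 5, 6, 7, 8, 9

Start at 2.
Its neighbours: 7.
Then their neighbours: 0, 1, 4, 9.
Then next layer: 3, 5, 6.
Then next layer: 8.
Every vertex is now reached.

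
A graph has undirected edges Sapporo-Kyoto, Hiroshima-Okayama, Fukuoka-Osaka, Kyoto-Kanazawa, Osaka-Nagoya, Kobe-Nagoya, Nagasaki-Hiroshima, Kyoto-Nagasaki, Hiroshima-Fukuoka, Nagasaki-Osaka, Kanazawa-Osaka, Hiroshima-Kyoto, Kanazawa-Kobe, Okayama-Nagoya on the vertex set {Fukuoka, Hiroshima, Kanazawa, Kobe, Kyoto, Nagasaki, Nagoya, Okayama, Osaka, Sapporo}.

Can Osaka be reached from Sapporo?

Explore from Sapporo.
Distance 1: reach Kyoto.
Distance 2: reach Hiroshima, Kanazawa, Nagasaki.
Distance 3: reach Fukuoka, Kobe, Okayama, Osaka.
Found Osaka.

Yes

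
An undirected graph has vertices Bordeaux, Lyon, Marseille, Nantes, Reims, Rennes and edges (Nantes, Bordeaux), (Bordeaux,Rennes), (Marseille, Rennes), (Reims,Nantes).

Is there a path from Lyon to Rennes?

No

Lyon has no edges, so nothing is reachable from it.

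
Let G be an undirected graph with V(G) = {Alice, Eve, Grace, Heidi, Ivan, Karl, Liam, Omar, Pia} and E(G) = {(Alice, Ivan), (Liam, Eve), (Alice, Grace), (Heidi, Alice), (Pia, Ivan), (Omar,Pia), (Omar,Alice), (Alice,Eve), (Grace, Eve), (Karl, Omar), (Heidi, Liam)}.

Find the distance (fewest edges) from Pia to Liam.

4

Distance 0: Pia.
Distance 1: Ivan, Omar.
Distance 2: Alice, Karl.
Distance 3: Eve, Grace, Heidi.
Distance 4: Liam — contains Liam.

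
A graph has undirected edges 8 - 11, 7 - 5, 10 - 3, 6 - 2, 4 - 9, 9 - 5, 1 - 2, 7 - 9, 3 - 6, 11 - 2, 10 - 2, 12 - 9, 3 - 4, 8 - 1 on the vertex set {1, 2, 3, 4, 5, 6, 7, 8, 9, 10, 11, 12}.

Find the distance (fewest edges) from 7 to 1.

Distance 0: 7.
Distance 1: 5, 9.
Distance 2: 4, 12.
Distance 3: 3.
Distance 4: 6, 10.
Distance 5: 2.
Distance 6: 1, 11 — contains 1.

6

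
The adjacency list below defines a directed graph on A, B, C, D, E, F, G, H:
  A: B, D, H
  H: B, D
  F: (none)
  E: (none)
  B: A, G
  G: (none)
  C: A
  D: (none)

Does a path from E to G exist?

E has no outgoing edges, so nothing is reachable from it.

No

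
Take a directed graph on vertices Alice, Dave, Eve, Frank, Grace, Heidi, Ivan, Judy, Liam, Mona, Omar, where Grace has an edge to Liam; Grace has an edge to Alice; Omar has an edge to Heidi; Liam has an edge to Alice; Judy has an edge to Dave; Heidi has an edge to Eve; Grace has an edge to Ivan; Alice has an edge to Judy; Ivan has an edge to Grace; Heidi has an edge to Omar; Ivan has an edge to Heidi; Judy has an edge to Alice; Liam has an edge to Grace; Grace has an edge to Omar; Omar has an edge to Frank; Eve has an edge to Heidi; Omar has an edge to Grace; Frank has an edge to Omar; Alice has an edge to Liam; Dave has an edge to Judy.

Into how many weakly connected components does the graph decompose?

From Alice: component {Alice, Dave, Eve, Frank, Grace, Heidi, Ivan, Judy, Liam, Omar}.
From Mona: component {Mona}.
That's 2 components.

2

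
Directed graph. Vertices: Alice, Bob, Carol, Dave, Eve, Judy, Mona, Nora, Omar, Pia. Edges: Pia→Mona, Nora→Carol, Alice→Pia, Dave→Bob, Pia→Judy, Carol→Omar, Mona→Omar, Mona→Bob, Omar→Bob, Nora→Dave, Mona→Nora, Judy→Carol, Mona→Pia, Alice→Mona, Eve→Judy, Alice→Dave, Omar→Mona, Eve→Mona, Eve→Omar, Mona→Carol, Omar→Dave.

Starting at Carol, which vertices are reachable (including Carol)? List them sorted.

Bob, Carol, Dave, Judy, Mona, Nora, Omar, Pia

Start at Carol.
Its neighbours: Omar.
Then their neighbours: Bob, Dave, Mona.
Then next layer: Nora, Pia.
Then next layer: Judy.
Nothing further is reachable.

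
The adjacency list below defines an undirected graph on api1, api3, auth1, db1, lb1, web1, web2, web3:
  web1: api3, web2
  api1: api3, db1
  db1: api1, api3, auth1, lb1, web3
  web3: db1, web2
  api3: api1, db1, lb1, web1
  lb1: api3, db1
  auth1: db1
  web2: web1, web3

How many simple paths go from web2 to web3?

web2–web1–api3–api1–db1–web3
web2–web1–api3–db1–web3
web2–web1–api3–lb1–db1–web3
web2–web3

4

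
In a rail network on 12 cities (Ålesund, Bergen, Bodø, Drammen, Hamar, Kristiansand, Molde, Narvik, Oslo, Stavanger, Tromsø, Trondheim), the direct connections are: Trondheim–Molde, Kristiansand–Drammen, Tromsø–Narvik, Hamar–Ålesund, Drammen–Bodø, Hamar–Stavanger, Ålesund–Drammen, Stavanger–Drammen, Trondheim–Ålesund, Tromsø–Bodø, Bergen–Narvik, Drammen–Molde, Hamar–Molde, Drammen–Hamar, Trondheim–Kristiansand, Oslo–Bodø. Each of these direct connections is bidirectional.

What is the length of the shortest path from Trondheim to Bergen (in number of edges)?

6

Distance 0: Trondheim.
Distance 1: Ålesund, Kristiansand, Molde.
Distance 2: Drammen, Hamar.
Distance 3: Bodø, Stavanger.
Distance 4: Oslo, Tromsø.
Distance 5: Narvik.
Distance 6: Bergen — contains Bergen.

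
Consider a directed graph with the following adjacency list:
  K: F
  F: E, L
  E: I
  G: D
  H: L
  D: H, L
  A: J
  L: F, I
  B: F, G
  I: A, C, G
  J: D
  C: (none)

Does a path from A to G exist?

Explore from A.
Distance 1: reach J.
Distance 2: reach D.
Distance 3: reach H, L.
Distance 4: reach F, I.
Distance 5: reach C, E, G.
Found G.

Yes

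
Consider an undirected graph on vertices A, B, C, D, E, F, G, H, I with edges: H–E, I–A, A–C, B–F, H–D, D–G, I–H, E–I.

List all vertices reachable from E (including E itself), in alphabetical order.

A, C, D, E, G, H, I

Start at E.
Its neighbours: H, I.
Then their neighbours: A, D.
Then next layer: C, G.
Nothing further is reachable.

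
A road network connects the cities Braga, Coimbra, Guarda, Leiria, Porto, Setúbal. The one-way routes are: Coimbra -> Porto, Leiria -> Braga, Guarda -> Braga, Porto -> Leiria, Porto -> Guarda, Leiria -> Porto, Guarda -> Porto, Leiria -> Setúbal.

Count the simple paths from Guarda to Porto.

Guarda→Porto

1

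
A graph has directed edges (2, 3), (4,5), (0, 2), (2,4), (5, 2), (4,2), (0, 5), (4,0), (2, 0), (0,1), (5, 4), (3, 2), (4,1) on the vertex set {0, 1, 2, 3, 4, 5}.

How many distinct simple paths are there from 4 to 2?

4

4→0→2
4→0→5→2
4→2
4→5→2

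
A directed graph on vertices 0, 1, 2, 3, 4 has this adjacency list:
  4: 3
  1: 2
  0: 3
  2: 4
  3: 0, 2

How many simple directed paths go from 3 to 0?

1

3→0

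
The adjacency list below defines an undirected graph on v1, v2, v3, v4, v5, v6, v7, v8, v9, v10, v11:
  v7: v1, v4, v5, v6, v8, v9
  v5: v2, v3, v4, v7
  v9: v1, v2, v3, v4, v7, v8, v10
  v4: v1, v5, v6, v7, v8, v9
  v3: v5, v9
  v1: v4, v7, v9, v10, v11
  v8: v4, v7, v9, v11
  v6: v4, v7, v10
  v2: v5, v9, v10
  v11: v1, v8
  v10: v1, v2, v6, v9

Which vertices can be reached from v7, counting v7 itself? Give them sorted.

v1, v2, v3, v4, v5, v6, v7, v8, v9, v10, v11

Start at v7.
Its neighbours: v1, v4, v5, v6, v8, v9.
Then their neighbours: v2, v3, v10, v11.
Every vertex is now reached.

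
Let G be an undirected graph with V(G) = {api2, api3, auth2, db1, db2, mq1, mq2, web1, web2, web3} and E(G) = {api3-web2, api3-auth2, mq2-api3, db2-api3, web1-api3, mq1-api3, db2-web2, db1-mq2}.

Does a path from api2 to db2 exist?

api2 has no edges, so nothing is reachable from it.

No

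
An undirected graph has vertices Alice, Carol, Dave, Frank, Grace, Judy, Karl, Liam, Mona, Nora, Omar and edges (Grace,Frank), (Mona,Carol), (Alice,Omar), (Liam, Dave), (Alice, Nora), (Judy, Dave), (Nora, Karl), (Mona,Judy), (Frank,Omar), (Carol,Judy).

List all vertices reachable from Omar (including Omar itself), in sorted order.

Start at Omar.
Its neighbours: Alice, Frank.
Then their neighbours: Grace, Nora.
Then next layer: Karl.
Nothing further is reachable.

Alice, Frank, Grace, Karl, Nora, Omar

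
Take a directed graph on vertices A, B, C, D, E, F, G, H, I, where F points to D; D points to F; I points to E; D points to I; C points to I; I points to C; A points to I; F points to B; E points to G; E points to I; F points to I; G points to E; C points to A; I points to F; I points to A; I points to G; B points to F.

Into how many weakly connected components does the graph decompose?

From A: component {A, B, C, D, E, F, G, I}.
From H: component {H}.
That's 2 components.

2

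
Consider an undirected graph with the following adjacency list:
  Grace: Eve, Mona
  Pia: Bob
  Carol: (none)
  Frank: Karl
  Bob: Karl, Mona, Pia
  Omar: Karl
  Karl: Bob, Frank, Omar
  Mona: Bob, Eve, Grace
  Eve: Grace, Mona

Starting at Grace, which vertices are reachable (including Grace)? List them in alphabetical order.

Bob, Eve, Frank, Grace, Karl, Mona, Omar, Pia

Start at Grace.
Its neighbours: Eve, Mona.
Then their neighbours: Bob.
Then next layer: Karl, Pia.
Then next layer: Frank, Omar.
Nothing further is reachable.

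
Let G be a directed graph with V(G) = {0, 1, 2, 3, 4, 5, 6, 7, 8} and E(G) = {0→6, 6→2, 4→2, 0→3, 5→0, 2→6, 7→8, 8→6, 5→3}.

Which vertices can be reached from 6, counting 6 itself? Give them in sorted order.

2, 6

Start at 6.
Its neighbours: 2.
Nothing further is reachable.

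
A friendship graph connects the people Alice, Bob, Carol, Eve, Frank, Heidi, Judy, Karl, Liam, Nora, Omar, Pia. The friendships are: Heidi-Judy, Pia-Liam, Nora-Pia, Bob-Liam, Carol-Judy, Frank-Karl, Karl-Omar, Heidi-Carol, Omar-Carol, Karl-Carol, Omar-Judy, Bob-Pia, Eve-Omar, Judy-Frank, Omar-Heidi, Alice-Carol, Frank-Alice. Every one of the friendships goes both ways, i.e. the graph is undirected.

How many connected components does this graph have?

From Alice: component {Alice, Carol, Eve, Frank, Heidi, Judy, Karl, Omar}.
From Bob: component {Bob, Liam, Nora, Pia}.
That's 2 components.

2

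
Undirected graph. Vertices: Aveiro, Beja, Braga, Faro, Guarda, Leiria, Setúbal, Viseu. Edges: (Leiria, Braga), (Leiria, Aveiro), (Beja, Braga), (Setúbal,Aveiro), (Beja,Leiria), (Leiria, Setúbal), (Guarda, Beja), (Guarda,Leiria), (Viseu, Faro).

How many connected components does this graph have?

2

From Aveiro: component {Aveiro, Beja, Braga, Guarda, Leiria, Setúbal}.
From Faro: component {Faro, Viseu}.
That's 2 components.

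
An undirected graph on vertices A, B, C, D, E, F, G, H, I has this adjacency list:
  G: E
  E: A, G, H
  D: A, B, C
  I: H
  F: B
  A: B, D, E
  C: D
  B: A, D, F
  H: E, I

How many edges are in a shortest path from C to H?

4

Distance 0: C.
Distance 1: D.
Distance 2: A, B.
Distance 3: E, F.
Distance 4: G, H — contains H.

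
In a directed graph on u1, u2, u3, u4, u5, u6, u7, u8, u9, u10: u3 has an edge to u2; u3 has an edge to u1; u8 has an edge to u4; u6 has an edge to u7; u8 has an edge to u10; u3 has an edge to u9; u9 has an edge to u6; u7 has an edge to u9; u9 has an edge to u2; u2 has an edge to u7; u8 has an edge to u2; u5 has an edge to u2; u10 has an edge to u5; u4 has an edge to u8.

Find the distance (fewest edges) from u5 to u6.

Distance 0: u5.
Distance 1: u2.
Distance 2: u7.
Distance 3: u9.
Distance 4: u6 — contains u6.

4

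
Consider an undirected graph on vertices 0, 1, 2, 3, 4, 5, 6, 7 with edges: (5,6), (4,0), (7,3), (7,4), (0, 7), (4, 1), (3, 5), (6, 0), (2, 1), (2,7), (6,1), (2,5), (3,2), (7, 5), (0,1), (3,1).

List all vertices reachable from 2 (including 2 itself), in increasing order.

Start at 2.
Its neighbours: 1, 3, 5, 7.
Then their neighbours: 0, 4, 6.
Every vertex is now reached.

0, 1, 2, 3, 4, 5, 6, 7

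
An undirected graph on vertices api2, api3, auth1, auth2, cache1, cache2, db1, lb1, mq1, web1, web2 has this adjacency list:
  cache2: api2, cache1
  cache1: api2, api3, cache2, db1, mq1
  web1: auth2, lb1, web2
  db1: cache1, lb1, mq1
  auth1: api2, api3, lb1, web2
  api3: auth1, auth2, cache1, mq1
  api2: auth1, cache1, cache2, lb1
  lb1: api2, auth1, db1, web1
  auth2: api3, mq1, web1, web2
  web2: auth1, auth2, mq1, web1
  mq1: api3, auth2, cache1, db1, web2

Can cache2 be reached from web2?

Explore from web2.
Distance 1: reach auth1, auth2, mq1, web1.
Distance 2: reach api2, api3, cache1, db1, lb1.
Distance 3: reach cache2.
Found cache2.

Yes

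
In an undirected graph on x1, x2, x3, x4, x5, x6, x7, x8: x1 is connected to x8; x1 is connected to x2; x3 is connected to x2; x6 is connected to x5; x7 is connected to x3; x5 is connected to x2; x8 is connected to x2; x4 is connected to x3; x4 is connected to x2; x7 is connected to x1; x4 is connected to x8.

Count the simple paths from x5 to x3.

x5–x2–x1–x7–x3
x5–x2–x1–x8–x4–x3
x5–x2–x3
x5–x2–x4–x3
x5–x2–x4–x8–x1–x7–x3
x5–x2–x8–x1–x7–x3
x5–x2–x8–x4–x3

7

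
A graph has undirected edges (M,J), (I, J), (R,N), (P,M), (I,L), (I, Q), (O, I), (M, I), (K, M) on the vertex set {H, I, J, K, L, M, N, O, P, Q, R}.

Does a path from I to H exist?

No

Explore from I.
Distance 1: reach J, L, M, O, Q.
Distance 2: reach K, P.
The search is exhausted without reaching H; it lies in a different component.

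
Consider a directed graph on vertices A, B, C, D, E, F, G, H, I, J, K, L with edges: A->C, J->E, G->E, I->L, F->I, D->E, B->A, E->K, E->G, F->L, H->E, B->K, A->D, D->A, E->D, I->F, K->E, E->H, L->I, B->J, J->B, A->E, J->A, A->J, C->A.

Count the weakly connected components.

2

From A: component {A, B, C, D, E, G, H, J, K}.
From F: component {F, I, L}.
That's 2 components.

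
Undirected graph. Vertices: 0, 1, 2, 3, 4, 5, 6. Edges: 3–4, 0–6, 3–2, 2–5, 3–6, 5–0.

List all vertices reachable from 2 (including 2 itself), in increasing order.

Start at 2.
Its neighbours: 3, 5.
Then their neighbours: 0, 4, 6.
Nothing further is reachable.

0, 2, 3, 4, 5, 6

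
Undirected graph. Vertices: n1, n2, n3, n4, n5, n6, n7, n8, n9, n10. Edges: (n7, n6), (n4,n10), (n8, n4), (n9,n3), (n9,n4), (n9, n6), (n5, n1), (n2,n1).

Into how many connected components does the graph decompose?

2

From n1: component {n1, n2, n5}.
From n3: component {n3, n4, n6, n7, n8, n9, n10}.
That's 2 components.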